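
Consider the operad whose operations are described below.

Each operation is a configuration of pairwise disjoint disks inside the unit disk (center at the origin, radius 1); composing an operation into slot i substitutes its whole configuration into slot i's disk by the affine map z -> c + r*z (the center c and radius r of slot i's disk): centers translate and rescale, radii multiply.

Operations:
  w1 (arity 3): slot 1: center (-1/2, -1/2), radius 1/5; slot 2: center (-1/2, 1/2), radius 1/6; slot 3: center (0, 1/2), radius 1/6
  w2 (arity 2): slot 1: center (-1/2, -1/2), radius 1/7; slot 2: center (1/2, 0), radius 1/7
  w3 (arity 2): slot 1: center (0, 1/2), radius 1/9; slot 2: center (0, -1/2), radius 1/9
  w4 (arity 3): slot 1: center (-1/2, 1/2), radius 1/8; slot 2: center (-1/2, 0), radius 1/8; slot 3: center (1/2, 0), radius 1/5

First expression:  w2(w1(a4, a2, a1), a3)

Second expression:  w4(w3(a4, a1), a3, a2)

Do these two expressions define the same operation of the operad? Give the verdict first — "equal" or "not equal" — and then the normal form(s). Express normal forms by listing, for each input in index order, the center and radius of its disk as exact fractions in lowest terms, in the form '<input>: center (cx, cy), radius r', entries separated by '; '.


Normal form of the first expression: a1: center (-1/2, -3/7), radius 1/42; a2: center (-4/7, -3/7), radius 1/42; a3: center (1/2, 0), radius 1/7; a4: center (-4/7, -4/7), radius 1/35
Normal form of the second expression: a1: center (-1/2, 7/16), radius 1/72; a2: center (1/2, 0), radius 1/5; a3: center (-1/2, 0), radius 1/8; a4: center (-1/2, 9/16), radius 1/72
The normal forms differ: not equal.

not equal; the first gives a1: center (-1/2, -3/7), radius 1/42; a2: center (-4/7, -3/7), radius 1/42; a3: center (1/2, 0), radius 1/7; a4: center (-4/7, -4/7), radius 1/35 and the second a1: center (-1/2, 7/16), radius 1/72; a2: center (1/2, 0), radius 1/5; a3: center (-1/2, 0), radius 1/8; a4: center (-1/2, 9/16), radius 1/72


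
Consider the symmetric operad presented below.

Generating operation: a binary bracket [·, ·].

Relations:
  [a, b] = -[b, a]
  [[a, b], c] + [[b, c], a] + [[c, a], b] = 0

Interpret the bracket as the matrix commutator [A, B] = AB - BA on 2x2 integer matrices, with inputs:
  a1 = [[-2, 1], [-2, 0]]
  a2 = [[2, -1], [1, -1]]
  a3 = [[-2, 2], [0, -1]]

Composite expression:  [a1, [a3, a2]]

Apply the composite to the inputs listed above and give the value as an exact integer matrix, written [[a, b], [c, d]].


[[-9, 6], [-6, 9]]


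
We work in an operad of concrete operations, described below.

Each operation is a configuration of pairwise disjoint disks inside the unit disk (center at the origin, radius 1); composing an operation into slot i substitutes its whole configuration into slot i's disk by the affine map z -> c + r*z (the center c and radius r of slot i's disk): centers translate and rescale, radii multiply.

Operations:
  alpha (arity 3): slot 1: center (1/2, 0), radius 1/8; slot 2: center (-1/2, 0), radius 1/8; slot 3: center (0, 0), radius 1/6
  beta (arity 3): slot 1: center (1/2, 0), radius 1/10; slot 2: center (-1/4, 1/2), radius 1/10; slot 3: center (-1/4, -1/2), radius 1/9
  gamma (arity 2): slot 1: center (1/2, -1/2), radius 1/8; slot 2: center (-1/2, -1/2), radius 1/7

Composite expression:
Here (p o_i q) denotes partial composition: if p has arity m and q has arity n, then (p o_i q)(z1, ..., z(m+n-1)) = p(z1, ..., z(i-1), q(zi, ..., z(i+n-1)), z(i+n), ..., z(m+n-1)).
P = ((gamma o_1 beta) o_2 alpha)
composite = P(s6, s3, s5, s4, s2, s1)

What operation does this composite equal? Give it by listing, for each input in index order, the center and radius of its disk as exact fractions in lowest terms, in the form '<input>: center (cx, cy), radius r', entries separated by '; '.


Only the slot chain above each s matters under gamma; compose those maps.
s6: after 2 affine steps, its disk has center (9/16, -1/2), radius 1/80
s3: after 3 affine steps, its disk has center (19/40, -7/16), radius 1/640
s5: after 3 affine steps, its disk has center (37/80, -7/16), radius 1/640
s4: after 3 affine steps, its disk has center (15/32, -7/16), radius 1/480
s2: after 2 affine steps, its disk has center (15/32, -9/16), radius 1/72
s1: after 1 affine step, its disk has center (-1/2, -1/2), radius 1/7

s1: center (-1/2, -1/2), radius 1/7; s2: center (15/32, -9/16), radius 1/72; s3: center (19/40, -7/16), radius 1/640; s4: center (15/32, -7/16), radius 1/480; s5: center (37/80, -7/16), radius 1/640; s6: center (9/16, -1/2), radius 1/80


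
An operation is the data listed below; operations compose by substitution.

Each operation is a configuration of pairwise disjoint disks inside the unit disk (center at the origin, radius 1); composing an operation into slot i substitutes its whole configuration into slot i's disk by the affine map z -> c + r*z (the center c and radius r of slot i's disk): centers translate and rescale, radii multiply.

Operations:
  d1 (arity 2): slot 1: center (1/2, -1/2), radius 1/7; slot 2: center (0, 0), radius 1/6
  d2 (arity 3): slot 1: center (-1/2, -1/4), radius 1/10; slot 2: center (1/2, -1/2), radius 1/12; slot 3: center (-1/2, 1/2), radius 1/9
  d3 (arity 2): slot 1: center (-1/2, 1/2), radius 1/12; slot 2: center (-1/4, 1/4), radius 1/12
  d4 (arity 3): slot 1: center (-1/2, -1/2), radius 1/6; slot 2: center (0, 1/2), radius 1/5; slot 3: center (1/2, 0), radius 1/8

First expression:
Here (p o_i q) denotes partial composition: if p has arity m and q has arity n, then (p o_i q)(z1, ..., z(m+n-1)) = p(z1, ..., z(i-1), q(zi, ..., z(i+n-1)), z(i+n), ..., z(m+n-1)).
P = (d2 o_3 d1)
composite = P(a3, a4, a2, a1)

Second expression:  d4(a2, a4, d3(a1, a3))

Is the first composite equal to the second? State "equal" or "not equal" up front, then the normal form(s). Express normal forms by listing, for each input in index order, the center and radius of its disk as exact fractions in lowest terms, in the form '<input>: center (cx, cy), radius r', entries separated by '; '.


Normal form of the first expression: a1: center (-1/2, 1/2), radius 1/54; a2: center (-4/9, 4/9), radius 1/63; a3: center (-1/2, -1/4), radius 1/10; a4: center (1/2, -1/2), radius 1/12
Normal form of the second expression: a1: center (7/16, 1/16), radius 1/96; a2: center (-1/2, -1/2), radius 1/6; a3: center (15/32, 1/32), radius 1/96; a4: center (0, 1/2), radius 1/5
They disagree, so not equal.

not equal: they reduce to a1: center (-1/2, 1/2), radius 1/54; a2: center (-4/9, 4/9), radius 1/63; a3: center (-1/2, -1/4), radius 1/10; a4: center (1/2, -1/2), radius 1/12 and a1: center (7/16, 1/16), radius 1/96; a2: center (-1/2, -1/2), radius 1/6; a3: center (15/32, 1/32), radius 1/96; a4: center (0, 1/2), radius 1/5


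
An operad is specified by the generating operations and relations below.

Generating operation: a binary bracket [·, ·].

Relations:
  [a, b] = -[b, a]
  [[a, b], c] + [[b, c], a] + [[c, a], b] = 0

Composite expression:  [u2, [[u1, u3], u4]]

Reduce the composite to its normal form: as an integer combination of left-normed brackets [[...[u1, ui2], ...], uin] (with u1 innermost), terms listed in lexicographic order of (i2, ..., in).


-[[[u1, u3], u4], u2]

In the tensor algebra, words opening u1 carry the u1-anchored form.
Composite bracket: [u2, [[u1, u3], u4]]
The bracket unfolds into 8 signed words via [a, b] = ab - ba (2^3 = 8).
Words beginning with u1 determine it all:
  word u1u3u4u2 has sign -1, contributing -[[[u1, u3], u4], u2]


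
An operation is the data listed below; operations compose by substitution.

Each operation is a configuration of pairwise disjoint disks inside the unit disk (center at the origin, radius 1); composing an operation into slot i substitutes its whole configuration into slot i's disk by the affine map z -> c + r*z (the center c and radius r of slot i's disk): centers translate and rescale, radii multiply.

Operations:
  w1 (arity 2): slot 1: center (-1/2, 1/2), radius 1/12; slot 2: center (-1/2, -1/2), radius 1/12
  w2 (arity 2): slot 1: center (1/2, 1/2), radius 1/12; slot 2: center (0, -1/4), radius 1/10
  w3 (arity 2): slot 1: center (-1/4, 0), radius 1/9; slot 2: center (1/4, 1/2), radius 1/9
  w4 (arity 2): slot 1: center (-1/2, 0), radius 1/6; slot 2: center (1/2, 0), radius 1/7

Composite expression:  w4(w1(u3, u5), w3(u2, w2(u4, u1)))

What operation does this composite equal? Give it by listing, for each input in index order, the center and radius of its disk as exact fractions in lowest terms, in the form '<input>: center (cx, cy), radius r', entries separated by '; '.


u1: center (15/28, 17/252), radius 1/630; u2: center (13/28, 0), radius 1/63; u3: center (-7/12, 1/12), radius 1/72; u4: center (137/252, 5/63), radius 1/756; u5: center (-7/12, -1/12), radius 1/72

Each u-disk chains the slot maps above it in w4; radii multiply.
tracing u3 down its 2-map path: center (-7/12, 1/12), radius 1/72
tracing u5 down its 2-map path: center (-7/12, -1/12), radius 1/72
tracing u2 down its 2-map path: center (13/28, 0), radius 1/63
tracing u4 down its 3-map path: center (137/252, 5/63), radius 1/756
tracing u1 down its 3-map path: center (15/28, 17/252), radius 1/630


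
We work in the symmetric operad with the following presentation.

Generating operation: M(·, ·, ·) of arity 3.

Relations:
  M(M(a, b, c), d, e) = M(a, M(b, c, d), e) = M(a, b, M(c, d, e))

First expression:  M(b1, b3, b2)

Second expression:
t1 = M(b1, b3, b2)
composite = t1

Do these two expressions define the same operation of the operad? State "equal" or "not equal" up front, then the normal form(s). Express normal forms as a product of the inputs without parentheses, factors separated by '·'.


equal; both compose to b1 · b3 · b2

The first expression reduces to b1 · b3 · b2
The second expression reduces to b1 · b3 · b2
One common form — equal.


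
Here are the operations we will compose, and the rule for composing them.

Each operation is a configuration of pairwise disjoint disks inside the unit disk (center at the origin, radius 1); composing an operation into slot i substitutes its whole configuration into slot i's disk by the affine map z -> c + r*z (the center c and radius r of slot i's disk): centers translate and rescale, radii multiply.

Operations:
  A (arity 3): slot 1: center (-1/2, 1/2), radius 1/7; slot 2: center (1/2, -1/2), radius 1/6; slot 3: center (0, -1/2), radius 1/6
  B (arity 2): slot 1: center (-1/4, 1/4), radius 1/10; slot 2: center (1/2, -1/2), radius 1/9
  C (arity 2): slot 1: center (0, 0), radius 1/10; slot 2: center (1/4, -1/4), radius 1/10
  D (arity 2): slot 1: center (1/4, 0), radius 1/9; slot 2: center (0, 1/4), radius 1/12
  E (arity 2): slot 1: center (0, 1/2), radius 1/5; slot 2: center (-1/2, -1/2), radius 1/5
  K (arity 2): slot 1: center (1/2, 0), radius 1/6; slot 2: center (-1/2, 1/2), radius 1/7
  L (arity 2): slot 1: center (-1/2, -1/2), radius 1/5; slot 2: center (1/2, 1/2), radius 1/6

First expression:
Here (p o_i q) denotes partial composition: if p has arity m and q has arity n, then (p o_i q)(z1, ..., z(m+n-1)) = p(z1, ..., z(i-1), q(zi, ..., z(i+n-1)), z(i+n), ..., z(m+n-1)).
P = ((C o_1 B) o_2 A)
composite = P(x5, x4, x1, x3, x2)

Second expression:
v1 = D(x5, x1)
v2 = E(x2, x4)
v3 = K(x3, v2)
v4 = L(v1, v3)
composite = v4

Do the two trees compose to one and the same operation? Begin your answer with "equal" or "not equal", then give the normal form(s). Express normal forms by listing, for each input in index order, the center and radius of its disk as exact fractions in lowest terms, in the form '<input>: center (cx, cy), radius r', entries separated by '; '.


The first expression reduces to x1: center (1/18, -1/18), radius 1/540; x2: center (1/4, -1/4), radius 1/10; x3: center (1/20, -1/18), radius 1/540; x4: center (2/45, -2/45), radius 1/630; x5: center (-1/40, 1/40), radius 1/100
The second expression reduces to x1: center (-1/2, -9/20), radius 1/60; x2: center (5/12, 25/42), radius 1/210; x3: center (7/12, 1/2), radius 1/36; x4: center (17/42, 4/7), radius 1/210; x5: center (-9/20, -1/2), radius 1/45
The normal forms differ: not equal.

not equal — first x1: center (1/18, -1/18), radius 1/540; x2: center (1/4, -1/4), radius 1/10; x3: center (1/20, -1/18), radius 1/540; x4: center (2/45, -2/45), radius 1/630; x5: center (-1/40, 1/40), radius 1/100, second x1: center (-1/2, -9/20), radius 1/60; x2: center (5/12, 25/42), radius 1/210; x3: center (7/12, 1/2), radius 1/36; x4: center (17/42, 4/7), radius 1/210; x5: center (-9/20, -1/2), radius 1/45


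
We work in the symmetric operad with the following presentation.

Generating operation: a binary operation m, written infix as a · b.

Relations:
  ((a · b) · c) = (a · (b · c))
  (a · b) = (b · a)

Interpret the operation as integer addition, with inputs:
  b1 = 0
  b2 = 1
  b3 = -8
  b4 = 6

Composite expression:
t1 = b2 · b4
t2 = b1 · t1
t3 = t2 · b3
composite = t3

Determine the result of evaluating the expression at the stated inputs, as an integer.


-1

(b2 · b4) = 7
(b1 · (b2 · b4)) = 7
((b1 · (b2 · b4)) · b3) = -1


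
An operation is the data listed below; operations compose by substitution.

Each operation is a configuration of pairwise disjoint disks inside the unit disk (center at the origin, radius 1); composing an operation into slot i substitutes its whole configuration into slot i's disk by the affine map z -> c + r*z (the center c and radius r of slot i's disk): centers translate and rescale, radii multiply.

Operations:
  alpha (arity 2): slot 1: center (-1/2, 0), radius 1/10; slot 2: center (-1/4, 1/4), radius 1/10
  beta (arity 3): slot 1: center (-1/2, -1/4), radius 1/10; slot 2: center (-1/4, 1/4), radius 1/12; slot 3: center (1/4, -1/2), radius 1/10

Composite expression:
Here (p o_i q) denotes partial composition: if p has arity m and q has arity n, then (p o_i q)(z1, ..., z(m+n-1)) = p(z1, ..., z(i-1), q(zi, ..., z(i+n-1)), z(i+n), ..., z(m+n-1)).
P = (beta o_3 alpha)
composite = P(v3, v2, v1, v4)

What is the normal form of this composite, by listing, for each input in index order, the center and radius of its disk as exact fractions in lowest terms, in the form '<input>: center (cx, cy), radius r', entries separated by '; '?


v1: center (1/5, -1/2), radius 1/100; v2: center (-1/4, 1/4), radius 1/12; v3: center (-1/2, -1/4), radius 1/10; v4: center (9/40, -19/40), radius 1/100


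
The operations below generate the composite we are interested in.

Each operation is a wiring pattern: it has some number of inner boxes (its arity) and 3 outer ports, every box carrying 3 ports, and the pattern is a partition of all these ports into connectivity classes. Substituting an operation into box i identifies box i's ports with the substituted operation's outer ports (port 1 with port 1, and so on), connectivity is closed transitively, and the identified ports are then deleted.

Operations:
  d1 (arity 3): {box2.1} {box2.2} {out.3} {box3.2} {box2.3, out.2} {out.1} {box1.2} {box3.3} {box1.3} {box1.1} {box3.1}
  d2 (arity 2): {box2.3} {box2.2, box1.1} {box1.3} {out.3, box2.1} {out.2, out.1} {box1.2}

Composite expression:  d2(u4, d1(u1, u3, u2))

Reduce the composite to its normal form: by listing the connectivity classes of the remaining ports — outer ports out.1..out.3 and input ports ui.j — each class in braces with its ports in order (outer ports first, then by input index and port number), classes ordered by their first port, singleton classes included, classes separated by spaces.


{out.1, out.2} {out.3} {u1.1} {u1.2} {u1.3} {u2.1} {u2.2} {u2.3} {u3.1} {u3.2} {u3.3, u4.1} {u4.2} {u4.3}


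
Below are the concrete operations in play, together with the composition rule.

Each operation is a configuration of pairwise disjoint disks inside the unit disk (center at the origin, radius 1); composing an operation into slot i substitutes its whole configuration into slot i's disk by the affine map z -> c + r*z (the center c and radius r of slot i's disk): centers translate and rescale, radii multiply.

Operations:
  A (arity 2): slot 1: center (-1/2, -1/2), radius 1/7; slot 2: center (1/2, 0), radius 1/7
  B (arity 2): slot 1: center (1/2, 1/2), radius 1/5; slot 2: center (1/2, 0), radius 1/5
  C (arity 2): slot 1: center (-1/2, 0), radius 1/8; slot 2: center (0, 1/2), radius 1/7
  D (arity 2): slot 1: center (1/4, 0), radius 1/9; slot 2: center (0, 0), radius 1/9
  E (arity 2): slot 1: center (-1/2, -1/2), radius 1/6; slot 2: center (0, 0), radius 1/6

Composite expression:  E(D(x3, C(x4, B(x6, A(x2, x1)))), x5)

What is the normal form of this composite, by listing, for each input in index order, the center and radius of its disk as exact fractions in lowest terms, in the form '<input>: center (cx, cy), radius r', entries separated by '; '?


Only the slot chain above each x matters under E; compose those maps.
x3: after 2 affine steps, its disk has center (-11/24, -1/2), radius 1/54
x4: after 3 affine steps, its disk has center (-55/108, -1/2), radius 1/432
x6: after 4 affine steps, its disk has center (-377/756, -185/378), radius 1/1890
x2: after 5 affine steps, its disk has center (-943/1890, -464/945), radius 1/13230
x1: after 5 affine steps, its disk has center (-157/315, -53/108), radius 1/13230
x5: after 1 affine step, its disk has center (0, 0), radius 1/6

x1: center (-157/315, -53/108), radius 1/13230; x2: center (-943/1890, -464/945), radius 1/13230; x3: center (-11/24, -1/2), radius 1/54; x4: center (-55/108, -1/2), radius 1/432; x5: center (0, 0), radius 1/6; x6: center (-377/756, -185/378), radius 1/1890


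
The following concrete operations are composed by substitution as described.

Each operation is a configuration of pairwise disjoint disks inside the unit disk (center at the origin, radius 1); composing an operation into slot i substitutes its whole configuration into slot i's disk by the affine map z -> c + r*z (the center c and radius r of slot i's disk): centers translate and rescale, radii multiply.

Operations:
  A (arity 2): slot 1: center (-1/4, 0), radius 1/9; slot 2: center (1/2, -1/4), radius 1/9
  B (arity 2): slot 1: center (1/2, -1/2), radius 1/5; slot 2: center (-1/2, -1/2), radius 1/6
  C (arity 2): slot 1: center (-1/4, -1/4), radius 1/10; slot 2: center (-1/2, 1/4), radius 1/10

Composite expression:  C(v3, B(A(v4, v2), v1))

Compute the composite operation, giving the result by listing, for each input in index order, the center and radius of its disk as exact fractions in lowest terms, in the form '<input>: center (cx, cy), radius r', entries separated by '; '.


Below C, radii multiply path by path; the v-disk centers shift.
for v3, the 1-step affine chain lands on center (-1/4, -1/4), radius 1/10
for v4, the 3-step affine chain lands on center (-91/200, 1/5), radius 1/450
for v2, the 3-step affine chain lands on center (-11/25, 39/200), radius 1/450
for v1, the 2-step affine chain lands on center (-11/20, 1/5), radius 1/60

v1: center (-11/20, 1/5), radius 1/60; v2: center (-11/25, 39/200), radius 1/450; v3: center (-1/4, -1/4), radius 1/10; v4: center (-91/200, 1/5), radius 1/450


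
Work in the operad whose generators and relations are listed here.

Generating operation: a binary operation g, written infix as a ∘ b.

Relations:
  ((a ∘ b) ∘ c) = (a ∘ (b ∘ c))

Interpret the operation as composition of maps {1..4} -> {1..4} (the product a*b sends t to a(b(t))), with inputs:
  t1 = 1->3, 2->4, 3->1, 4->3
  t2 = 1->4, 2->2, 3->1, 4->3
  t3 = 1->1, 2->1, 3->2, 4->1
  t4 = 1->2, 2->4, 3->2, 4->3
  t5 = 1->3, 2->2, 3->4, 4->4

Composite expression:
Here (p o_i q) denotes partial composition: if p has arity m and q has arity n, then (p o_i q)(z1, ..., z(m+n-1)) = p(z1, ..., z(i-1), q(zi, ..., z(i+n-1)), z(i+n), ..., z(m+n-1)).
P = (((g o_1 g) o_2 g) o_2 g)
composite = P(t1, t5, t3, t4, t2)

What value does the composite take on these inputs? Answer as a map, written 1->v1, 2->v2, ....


(t5 ∘ t3) = 1->3, 2->3, 3->2, 4->3
((t5 ∘ t3) ∘ t4) = 1->3, 2->3, 3->3, 4->2
(t1 ∘ ((t5 ∘ t3) ∘ t4)) = 1->1, 2->1, 3->1, 4->4
((t1 ∘ ((t5 ∘ t3) ∘ t4)) ∘ t2) = 1->4, 2->1, 3->1, 4->1

1->4, 2->1, 3->1, 4->1


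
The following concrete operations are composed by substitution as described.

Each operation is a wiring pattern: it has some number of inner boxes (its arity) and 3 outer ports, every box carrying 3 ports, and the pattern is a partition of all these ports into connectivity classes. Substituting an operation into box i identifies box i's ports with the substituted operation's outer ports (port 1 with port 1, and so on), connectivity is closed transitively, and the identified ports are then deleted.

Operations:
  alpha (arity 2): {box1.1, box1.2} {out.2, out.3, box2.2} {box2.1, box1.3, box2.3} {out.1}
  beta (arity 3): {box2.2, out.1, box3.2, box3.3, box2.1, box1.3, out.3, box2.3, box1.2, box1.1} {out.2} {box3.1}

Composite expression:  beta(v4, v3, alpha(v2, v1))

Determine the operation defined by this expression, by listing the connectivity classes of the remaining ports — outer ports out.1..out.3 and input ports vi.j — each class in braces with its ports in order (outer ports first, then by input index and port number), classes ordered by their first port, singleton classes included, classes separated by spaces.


{out.1, out.3, v1.2, v3.1, v3.2, v3.3, v4.1, v4.2, v4.3} {out.2} {v1.1, v1.3, v2.3} {v2.1, v2.2}


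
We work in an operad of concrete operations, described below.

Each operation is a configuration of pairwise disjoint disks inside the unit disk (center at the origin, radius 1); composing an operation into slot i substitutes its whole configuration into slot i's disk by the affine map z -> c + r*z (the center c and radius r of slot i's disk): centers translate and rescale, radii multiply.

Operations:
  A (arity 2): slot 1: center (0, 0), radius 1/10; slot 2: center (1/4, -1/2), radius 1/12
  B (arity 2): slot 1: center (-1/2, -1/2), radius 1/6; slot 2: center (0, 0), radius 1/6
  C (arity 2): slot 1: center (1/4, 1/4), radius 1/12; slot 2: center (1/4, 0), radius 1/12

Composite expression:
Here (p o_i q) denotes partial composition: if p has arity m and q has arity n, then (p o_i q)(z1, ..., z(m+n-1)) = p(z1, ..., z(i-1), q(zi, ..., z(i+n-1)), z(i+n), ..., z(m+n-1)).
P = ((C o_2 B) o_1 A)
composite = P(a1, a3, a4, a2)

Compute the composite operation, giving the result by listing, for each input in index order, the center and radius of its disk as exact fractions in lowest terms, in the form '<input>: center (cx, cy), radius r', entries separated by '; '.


Only the slot chain above each a matters under C; compose those maps.
tracing a1 down its 2-map path: center (1/4, 1/4), radius 1/120
tracing a3 down its 2-map path: center (13/48, 5/24), radius 1/144
tracing a4 down its 2-map path: center (5/24, -1/24), radius 1/72
tracing a2 down its 2-map path: center (1/4, 0), radius 1/72

a1: center (1/4, 1/4), radius 1/120; a2: center (1/4, 0), radius 1/72; a3: center (13/48, 5/24), radius 1/144; a4: center (5/24, -1/24), radius 1/72


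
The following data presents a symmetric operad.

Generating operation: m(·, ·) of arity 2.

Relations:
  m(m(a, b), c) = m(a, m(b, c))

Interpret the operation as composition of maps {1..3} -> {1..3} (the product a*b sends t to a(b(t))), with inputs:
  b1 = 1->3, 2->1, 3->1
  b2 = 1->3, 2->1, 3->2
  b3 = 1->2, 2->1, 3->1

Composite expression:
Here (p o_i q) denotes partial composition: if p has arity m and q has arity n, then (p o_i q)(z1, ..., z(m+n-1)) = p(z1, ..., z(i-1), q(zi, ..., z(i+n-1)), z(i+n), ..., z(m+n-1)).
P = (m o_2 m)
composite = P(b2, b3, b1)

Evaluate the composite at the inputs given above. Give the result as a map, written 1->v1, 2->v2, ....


m(b3, b1) = 1->1, 2->2, 3->2
m(b2, m(b3, b1)) = 1->3, 2->1, 3->1

1->3, 2->1, 3->1


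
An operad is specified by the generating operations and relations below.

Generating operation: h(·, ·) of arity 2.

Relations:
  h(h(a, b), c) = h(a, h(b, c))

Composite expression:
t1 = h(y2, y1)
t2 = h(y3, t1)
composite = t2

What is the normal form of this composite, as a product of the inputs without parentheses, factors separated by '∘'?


y3 ∘ y2 ∘ y1

Every regrouping of h is equal, so read the y-inputs in written order.
h(y2, y1) reduces to y2 ∘ y1
h(y3, h(y2, y1)) reduces to y3 ∘ y2 ∘ y1


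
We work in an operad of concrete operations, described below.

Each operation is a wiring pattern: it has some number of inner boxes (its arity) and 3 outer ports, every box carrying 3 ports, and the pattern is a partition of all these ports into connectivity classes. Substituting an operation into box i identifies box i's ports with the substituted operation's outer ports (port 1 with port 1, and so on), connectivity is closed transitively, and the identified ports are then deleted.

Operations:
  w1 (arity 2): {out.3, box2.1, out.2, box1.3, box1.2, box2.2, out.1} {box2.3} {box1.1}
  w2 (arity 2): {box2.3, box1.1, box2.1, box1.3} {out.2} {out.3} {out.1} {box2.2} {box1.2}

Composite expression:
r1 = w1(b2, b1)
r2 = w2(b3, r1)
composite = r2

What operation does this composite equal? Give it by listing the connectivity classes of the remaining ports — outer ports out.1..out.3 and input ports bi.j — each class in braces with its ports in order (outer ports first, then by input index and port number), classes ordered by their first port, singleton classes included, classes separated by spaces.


{out.1} {out.2} {out.3} {b1.1, b1.2, b2.2, b2.3, b3.1, b3.3} {b1.3} {b2.1} {b3.2}

Connectivity passes through glued w2-boundaries; trace each wire chain.
after w1, the pattern on (b2, b1) reads {out.1, out.2, out.3, b1.1, b1.2, b2.2, b2.3} {b1.3} {b2.1} (out.j = its outer ports)
after w2, the pattern on (b3, b2, b1) reads {out.1} {out.2} {out.3} {b1.1, b1.2, b2.2, b2.3, b3.1, b3.3} {b1.3} {b2.1} {b3.2} (out.j = its outer ports)


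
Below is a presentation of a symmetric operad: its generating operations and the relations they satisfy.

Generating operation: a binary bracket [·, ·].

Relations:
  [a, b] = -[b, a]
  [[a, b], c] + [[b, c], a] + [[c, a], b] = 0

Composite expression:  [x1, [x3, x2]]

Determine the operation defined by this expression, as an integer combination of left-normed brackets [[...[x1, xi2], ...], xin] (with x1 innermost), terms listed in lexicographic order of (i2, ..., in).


-[[x1, x2], x3] + [[x1, x3], x2]

Antisymmetry and Jacobi reduce to x1-anchored left-normed brackets.
Composite bracket: [x1, [x3, x2]]
Expanding via [a, b] = ab - ba: 4 signed words (2^2 = 4).
The x1-initial words carry the normal form:
  x1x2x3 (sign -1) contributes -[[x1, x2], x3]
  x1x3x2 (sign +1) contributes +[[x1, x3], x2]


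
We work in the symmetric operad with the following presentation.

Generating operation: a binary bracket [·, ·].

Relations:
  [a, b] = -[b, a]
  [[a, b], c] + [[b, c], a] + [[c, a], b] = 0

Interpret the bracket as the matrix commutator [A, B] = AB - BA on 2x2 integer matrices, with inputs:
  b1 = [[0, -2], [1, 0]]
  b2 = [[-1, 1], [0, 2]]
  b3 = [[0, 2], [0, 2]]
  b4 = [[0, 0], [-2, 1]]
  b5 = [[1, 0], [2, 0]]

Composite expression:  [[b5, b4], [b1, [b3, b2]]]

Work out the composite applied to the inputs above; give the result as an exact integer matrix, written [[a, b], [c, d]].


[[0, 0], [0, 0]]

[b5, b4] = [[0, 0], [0, 0]]
[b3, b2] = [[0, 4], [0, 0]]
[b1, [b3, b2]] = [[-4, 0], [0, 4]]
[[b5, b4], [b1, [b3, b2]]] = [[0, 0], [0, 0]]


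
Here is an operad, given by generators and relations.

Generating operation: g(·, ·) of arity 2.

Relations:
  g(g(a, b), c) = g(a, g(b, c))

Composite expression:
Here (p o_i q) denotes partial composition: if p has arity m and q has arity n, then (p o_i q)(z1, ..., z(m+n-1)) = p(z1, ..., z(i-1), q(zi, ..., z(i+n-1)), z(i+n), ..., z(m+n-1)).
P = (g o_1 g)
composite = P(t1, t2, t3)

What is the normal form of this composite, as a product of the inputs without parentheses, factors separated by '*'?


t1 * t2 * t3


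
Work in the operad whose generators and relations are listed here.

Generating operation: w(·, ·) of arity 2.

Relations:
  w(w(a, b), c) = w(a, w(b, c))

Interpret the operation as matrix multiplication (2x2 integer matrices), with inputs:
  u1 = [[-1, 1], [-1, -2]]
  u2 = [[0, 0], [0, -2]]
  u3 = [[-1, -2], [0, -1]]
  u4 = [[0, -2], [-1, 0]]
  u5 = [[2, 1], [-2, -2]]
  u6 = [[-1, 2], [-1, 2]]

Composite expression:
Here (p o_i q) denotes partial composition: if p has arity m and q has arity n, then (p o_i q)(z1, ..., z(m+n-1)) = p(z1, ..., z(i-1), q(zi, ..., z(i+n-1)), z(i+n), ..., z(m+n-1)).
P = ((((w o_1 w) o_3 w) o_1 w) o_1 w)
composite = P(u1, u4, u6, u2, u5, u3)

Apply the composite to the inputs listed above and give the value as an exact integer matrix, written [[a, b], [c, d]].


[[-8, -24], [-32, -96]]


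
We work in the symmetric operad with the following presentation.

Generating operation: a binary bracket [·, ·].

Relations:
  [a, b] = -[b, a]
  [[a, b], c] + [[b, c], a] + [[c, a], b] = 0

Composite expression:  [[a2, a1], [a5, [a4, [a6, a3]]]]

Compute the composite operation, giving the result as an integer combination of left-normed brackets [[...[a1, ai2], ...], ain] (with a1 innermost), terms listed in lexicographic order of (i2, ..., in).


Skip Jacobi rewriting: expand, keep a1-initial words, read off terms.
Composite bracket: [[a2, a1], [a5, [a4, [a6, a3]]]]
Each bracket splits as ab - ba, giving 32 signed words (2^5 = 32).
Words beginning with a1 determine it all:
  word a1a2a3a6a4a5 has sign +1, contributing +[[[[[a1, a2], a3], a6], a4], a5]
  word a1a2a4a3a6a5 has sign -1, contributing -[[[[[a1, a2], a4], a3], a6], a5]
  word a1a2a4a6a3a5 has sign +1, contributing +[[[[[a1, a2], a4], a6], a3], a5]
  word a1a2a5a3a6a4 has sign -1, contributing -[[[[[a1, a2], a5], a3], a6], a4]
  word a1a2a5a4a3a6 has sign +1, contributing +[[[[[a1, a2], a5], a4], a3], a6]
  word a1a2a5a4a6a3 has sign -1, contributing -[[[[[a1, a2], a5], a4], a6], a3]
  word a1a2a5a6a3a4 has sign +1, contributing +[[[[[a1, a2], a5], a6], a3], a4]
  word a1a2a6a3a4a5 has sign -1, contributing -[[[[[a1, a2], a6], a3], a4], a5]

[[[[[a1, a2], a3], a6], a4], a5] - [[[[[a1, a2], a4], a3], a6], a5] + [[[[[a1, a2], a4], a6], a3], a5] - [[[[[a1, a2], a5], a3], a6], a4] + [[[[[a1, a2], a5], a4], a3], a6] - [[[[[a1, a2], a5], a4], a6], a3] + [[[[[a1, a2], a5], a6], a3], a4] - [[[[[a1, a2], a6], a3], a4], a5]


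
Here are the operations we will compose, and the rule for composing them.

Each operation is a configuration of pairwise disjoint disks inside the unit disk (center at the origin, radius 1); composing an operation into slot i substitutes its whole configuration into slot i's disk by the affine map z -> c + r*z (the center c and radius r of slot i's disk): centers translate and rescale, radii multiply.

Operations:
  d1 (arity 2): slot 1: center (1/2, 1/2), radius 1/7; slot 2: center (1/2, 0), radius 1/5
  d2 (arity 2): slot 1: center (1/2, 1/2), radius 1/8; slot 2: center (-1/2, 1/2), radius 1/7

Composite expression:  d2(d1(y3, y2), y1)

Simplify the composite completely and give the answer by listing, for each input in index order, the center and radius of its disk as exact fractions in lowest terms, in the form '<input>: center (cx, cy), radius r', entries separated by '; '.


Each y-disk chains the slot maps above it in d2; radii multiply.
y3 passes through 2 substitutions, ending at center (9/16, 9/16), radius 1/56
y2 passes through 2 substitutions, ending at center (9/16, 1/2), radius 1/40
y1 passes through 1 substitution, ending at center (-1/2, 1/2), radius 1/7

y1: center (-1/2, 1/2), radius 1/7; y2: center (9/16, 1/2), radius 1/40; y3: center (9/16, 9/16), radius 1/56


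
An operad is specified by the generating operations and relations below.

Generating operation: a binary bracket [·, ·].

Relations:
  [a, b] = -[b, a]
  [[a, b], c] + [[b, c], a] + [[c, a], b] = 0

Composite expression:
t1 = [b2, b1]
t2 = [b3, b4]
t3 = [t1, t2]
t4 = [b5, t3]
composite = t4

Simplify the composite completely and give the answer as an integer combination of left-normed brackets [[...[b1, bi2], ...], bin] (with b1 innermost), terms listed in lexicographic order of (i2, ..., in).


[[[[b1, b2], b3], b4], b5] - [[[[b1, b2], b4], b3], b5]

Expand each bracket as ab - ba; the b1-initial words give the coefficients.
Composite bracket: [b5, [[b2, b1], [b3, b4]]]
Full expansion: 16 signed words from ab - ba (2^4 = 16).
Only words starting with b1 matter:
  sign of b1b2b3b4b5 is +1, so it contributes +[[[[b1, b2], b3], b4], b5]
  sign of b1b2b4b3b5 is -1, so it contributes -[[[[b1, b2], b4], b3], b5]


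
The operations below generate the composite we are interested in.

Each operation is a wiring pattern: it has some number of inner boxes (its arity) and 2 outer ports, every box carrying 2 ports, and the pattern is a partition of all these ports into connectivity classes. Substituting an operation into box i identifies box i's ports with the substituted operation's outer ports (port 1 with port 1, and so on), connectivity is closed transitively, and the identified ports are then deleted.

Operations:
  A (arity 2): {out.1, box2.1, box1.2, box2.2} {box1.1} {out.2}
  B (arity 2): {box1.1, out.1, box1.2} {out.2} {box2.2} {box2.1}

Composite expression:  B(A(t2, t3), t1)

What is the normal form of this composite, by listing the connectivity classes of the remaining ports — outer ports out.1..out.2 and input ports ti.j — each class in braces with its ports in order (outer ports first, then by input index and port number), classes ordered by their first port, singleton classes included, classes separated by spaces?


{out.1, t2.2, t3.1, t3.2} {out.2} {t1.1} {t1.2} {t2.1}

After gluing at B, chains via deleted ports link the t-ports.
stage A: inputs (t2, t3), connectivity {out.1, t2.2, t3.1, t3.2} {out.2} {t2.1}, out.j its boundary
stage B: inputs (t2, t3, t1), connectivity {out.1, t2.2, t3.1, t3.2} {out.2} {t1.1} {t1.2} {t2.1}, out.j its boundary


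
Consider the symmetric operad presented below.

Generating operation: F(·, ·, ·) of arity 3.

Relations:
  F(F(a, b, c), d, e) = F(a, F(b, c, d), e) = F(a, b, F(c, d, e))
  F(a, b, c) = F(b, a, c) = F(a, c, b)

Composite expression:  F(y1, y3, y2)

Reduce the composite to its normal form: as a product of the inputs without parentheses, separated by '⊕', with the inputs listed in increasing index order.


y1 ⊕ y2 ⊕ y3


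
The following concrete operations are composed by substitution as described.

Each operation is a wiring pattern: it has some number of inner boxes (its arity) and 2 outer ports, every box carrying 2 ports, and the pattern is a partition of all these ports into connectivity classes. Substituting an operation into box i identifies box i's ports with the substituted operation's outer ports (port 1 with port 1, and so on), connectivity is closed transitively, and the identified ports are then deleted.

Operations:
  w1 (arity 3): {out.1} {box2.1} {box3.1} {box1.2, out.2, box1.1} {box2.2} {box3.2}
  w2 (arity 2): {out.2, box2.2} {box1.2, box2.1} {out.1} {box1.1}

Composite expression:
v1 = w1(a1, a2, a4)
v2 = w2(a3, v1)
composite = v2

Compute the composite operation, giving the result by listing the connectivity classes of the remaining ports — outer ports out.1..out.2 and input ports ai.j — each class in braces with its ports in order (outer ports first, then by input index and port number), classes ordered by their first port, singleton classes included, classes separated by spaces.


{out.1} {out.2, a1.1, a1.2} {a2.1} {a2.2} {a3.1} {a3.2} {a4.1} {a4.2}

Connectivity passes through glued w2-boundaries; trace each wire chain.
after w1, the pattern on (a1, a2, a4) reads {out.1} {out.2, a1.1, a1.2} {a2.1} {a2.2} {a4.1} {a4.2} (out.j = its outer ports)
after w2, the pattern on (a3, a1, a2, a4) reads {out.1} {out.2, a1.1, a1.2} {a2.1} {a2.2} {a3.1} {a3.2} {a4.1} {a4.2} (out.j = its outer ports)


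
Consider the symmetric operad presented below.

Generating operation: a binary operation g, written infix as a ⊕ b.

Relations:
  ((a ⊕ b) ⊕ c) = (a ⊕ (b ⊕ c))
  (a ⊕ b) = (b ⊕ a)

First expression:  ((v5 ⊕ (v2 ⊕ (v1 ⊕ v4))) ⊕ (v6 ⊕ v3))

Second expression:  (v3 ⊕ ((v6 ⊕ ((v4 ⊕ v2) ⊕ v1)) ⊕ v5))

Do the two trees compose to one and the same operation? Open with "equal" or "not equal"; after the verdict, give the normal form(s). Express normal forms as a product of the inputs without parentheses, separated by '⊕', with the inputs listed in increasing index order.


equal; both compose to v1 ⊕ v2 ⊕ v3 ⊕ v4 ⊕ v5 ⊕ v6

In normal form, the first expression is v1 ⊕ v2 ⊕ v3 ⊕ v4 ⊕ v5 ⊕ v6
In normal form, the second expression is v1 ⊕ v2 ⊕ v3 ⊕ v4 ⊕ v5 ⊕ v6
Both agree, so they are equal.


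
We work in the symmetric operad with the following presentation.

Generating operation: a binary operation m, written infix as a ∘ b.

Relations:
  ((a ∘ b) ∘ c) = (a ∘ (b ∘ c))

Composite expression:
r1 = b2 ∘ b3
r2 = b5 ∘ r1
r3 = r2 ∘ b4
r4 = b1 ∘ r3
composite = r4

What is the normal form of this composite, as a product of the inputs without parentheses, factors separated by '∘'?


Associativity of m dissolves the nesting; only the b-input order survives.
(b2 ∘ b3) flattens to b2 ∘ b3
(b5 ∘ (b2 ∘ b3)) flattens to b5 ∘ b2 ∘ b3
((b5 ∘ (b2 ∘ b3)) ∘ b4) flattens to b5 ∘ b2 ∘ b3 ∘ b4
(b1 ∘ ((b5 ∘ (b2 ∘ b3)) ∘ b4)) flattens to b1 ∘ b5 ∘ b2 ∘ b3 ∘ b4

b1 ∘ b5 ∘ b2 ∘ b3 ∘ b4


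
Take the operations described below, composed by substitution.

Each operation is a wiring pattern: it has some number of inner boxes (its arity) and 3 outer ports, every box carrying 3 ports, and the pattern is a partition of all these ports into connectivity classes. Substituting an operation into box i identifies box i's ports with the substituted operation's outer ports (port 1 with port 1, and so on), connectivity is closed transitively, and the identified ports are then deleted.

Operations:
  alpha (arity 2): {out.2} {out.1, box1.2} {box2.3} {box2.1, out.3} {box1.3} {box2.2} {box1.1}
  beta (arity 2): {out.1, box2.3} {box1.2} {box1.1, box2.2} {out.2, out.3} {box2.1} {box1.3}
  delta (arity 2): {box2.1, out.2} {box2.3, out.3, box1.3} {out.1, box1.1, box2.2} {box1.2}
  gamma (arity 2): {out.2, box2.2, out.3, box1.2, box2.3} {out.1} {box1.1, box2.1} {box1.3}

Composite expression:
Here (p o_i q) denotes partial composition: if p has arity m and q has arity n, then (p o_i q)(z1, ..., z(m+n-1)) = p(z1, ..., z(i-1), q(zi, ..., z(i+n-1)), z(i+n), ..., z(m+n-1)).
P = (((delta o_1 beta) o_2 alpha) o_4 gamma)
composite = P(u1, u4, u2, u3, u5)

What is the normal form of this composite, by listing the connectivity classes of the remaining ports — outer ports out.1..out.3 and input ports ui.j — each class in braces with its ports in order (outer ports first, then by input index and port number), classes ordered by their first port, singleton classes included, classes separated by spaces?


After gluing at delta, chains via deleted ports link the u-ports.
through alpha, on inputs (u4, u2): {out.1, u4.2} {out.2} {out.3, u2.1} {u2.2} {u2.3} {u4.1} {u4.3} (out.j = stage outer ports)
through beta, on inputs (u1, u4, u2): {out.1, u2.1} {out.2, out.3} {u1.1} {u1.2} {u1.3} {u2.2} {u2.3} {u4.1} {u4.2} {u4.3} (out.j = stage outer ports)
through gamma, on inputs (u3, u5): {out.1} {out.2, out.3, u3.2, u5.2, u5.3} {u3.1, u5.1} {u3.3} (out.j = stage outer ports)
through delta, on inputs (u1, u4, u2, u3, u5): {out.1, out.3, u2.1, u3.2, u5.2, u5.3} {out.2} {u1.1} {u1.2} {u1.3} {u2.2} {u2.3} {u3.1, u5.1} {u3.3} {u4.1} {u4.2} {u4.3} (out.j = stage outer ports)

{out.1, out.3, u2.1, u3.2, u5.2, u5.3} {out.2} {u1.1} {u1.2} {u1.3} {u2.2} {u2.3} {u3.1, u5.1} {u3.3} {u4.1} {u4.2} {u4.3}


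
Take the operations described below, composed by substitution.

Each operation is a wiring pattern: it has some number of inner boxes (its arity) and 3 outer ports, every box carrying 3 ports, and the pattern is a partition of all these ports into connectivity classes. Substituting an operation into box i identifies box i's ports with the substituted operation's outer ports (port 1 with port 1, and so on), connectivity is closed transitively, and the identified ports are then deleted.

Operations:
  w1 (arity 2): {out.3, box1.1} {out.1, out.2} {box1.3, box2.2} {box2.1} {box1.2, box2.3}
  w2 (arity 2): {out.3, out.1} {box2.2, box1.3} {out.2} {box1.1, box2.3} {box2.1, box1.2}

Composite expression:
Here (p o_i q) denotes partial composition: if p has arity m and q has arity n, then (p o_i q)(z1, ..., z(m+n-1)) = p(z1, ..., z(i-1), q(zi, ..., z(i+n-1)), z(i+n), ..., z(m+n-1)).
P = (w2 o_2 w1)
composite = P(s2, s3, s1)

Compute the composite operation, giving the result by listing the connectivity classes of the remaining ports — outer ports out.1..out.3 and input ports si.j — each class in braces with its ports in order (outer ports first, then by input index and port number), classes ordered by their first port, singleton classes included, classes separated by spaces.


{out.1, out.3} {out.2} {s1.1} {s1.2, s3.3} {s1.3, s3.2} {s2.1, s3.1} {s2.2, s2.3}

Reachability decides: close wires over w2-identified ports.
composing w1 on (s3, s1), with out.j its own outer ports: {out.1, out.2} {out.3, s3.1} {s1.1} {s1.2, s3.3} {s1.3, s3.2}
composing w2 on (s2, s3, s1), with out.j its own outer ports: {out.1, out.3} {out.2} {s1.1} {s1.2, s3.3} {s1.3, s3.2} {s2.1, s3.1} {s2.2, s2.3}
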